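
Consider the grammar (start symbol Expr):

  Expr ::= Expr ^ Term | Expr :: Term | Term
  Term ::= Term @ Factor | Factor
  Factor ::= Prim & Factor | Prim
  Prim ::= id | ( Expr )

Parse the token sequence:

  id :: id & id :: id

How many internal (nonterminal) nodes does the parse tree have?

[Expr [Expr [Expr [Term [Factor [Prim id]]]] :: [Term [Factor [Prim id] & [Factor [Prim id]]]]] :: [Term [Factor [Prim id]]]]

14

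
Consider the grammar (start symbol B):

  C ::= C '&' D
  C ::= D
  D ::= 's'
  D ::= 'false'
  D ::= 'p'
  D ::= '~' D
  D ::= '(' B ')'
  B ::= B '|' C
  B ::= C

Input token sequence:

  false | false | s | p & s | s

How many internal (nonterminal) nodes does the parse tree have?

17

[B [B [B [B [B [C [D false]]] | [C [D false]]] | [C [D s]]] | [C [C [D p]] & [D s]]] | [C [D s]]]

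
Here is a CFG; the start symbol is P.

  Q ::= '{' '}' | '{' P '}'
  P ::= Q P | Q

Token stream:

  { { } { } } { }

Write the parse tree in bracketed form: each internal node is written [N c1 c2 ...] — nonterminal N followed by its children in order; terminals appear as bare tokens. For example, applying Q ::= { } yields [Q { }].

[P [Q { [P [Q { }] [P [Q { }]]] }] [P [Q { }]]]

P
Q P
{ P } P
{ Q P } P
{ { } P } P
{ { } Q } P
{ { } { } } P
{ { } { } } Q
{ { } { } } { }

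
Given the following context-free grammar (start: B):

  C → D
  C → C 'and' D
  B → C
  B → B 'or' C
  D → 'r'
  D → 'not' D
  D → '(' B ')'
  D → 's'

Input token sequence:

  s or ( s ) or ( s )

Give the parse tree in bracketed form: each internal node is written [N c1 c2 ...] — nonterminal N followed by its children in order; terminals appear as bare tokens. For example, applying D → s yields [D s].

[B [B [B [C [D s]]] or [C [D ( [B [C [D s]]] )]]] or [C [D ( [B [C [D s]]] )]]]

B
B or C
B or C or C
C or C or C
D or C or C
s or C or C
s or D or C
s or ( B ) or C
s or ( C ) or C
s or ( D ) or C
s or ( s ) or C
s or ( s ) or D
s or ( s ) or ( B )
s or ( s ) or ( C )
s or ( s ) or ( D )
s or ( s ) or ( s )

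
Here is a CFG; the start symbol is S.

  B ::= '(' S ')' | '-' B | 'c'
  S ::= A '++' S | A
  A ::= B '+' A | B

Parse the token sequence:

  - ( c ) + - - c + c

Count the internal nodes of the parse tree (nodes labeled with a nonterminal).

[S [A [B - [B ( [S [A [B c]]] )]] + [A [B - [B - [B c]]] + [A [B c]]]]]

13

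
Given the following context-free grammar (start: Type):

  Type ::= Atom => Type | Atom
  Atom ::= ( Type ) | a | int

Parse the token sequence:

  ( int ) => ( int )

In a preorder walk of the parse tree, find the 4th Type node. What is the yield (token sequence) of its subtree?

[Type [Atom ( [Type [Atom int]] )] => [Type [Atom ( [Type [Atom int]] )]]]

int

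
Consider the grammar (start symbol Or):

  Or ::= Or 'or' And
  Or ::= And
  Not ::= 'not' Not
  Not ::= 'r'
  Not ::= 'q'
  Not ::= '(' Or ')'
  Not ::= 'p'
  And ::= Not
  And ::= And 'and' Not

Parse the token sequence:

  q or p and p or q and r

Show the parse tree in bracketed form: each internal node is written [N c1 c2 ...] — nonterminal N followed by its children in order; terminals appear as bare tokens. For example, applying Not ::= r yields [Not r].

[Or [Or [Or [And [Not q]]] or [And [And [Not p]] and [Not p]]] or [And [And [Not q]] and [Not r]]]

Or
Or or And
Or or And or And
And or And or And
Not or And or And
q or And or And
q or And and Not or And
q or Not and Not or And
q or p and Not or And
q or p and p or And
q or p and p or And and Not
q or p and p or Not and Not
q or p and p or q and Not
q or p and p or q and r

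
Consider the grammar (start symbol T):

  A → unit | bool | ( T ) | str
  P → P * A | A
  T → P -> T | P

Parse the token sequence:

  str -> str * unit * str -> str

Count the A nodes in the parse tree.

[T [P [A str]] -> [T [P [P [P [A str]] * [A unit]] * [A str]] -> [T [P [A str]]]]]

5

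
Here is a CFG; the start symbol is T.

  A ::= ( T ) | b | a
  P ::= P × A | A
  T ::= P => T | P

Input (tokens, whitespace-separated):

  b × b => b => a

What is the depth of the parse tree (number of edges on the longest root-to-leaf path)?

5

[T [P [P [A b]] × [A b]] => [T [P [A b]] => [T [P [A a]]]]]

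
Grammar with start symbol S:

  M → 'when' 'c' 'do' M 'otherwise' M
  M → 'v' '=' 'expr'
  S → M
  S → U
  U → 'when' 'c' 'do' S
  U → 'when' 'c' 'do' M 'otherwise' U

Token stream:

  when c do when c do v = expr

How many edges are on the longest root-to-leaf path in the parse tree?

[S [U when c do [S [U when c do [S [M v = expr]]]]]]

6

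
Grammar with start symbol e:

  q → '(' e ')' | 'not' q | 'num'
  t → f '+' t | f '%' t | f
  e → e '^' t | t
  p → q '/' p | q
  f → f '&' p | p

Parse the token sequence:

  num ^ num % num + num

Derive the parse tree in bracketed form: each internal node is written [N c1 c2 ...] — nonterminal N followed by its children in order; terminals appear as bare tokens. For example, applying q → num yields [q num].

[e [e [t [f [p [q num]]]]] ^ [t [f [p [q num]]] % [t [f [p [q num]]] + [t [f [p [q num]]]]]]]

e
e ^ t
t ^ t
f ^ t
p ^ t
q ^ t
num ^ t
num ^ f % t
num ^ p % t
num ^ q % t
num ^ num % t
num ^ num % f + t
num ^ num % p + t
num ^ num % q + t
num ^ num % num + t
num ^ num % num + f
num ^ num % num + p
num ^ num % num + q
num ^ num % num + num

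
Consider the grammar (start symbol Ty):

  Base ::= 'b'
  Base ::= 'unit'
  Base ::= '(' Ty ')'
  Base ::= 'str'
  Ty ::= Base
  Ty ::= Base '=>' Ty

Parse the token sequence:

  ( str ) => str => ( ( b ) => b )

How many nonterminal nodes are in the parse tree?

[Ty [Base ( [Ty [Base str]] )] => [Ty [Base str] => [Ty [Base ( [Ty [Base ( [Ty [Base b]] )] => [Ty [Base b]]] )]]]]

14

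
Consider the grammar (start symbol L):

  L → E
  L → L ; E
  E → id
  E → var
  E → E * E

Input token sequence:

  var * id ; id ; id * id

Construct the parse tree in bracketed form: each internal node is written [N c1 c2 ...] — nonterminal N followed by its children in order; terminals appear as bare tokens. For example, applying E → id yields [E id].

L
L ; E
L ; E ; E
E ; E ; E
E * E ; E ; E
var * E ; E ; E
var * id ; E ; E
var * id ; id ; E
var * id ; id ; E * E
var * id ; id ; id * E
var * id ; id ; id * id

[L [L [L [E [E var] * [E id]]] ; [E id]] ; [E [E id] * [E id]]]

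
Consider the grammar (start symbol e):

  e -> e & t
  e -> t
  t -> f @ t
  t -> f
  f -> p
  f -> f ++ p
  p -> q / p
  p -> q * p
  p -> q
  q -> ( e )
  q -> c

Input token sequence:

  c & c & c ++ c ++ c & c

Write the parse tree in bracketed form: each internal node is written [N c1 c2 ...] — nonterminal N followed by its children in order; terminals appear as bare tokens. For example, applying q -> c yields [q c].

[e [e [e [e [t [f [p [q c]]]]] & [t [f [p [q c]]]]] & [t [f [f [f [p [q c]]] ++ [p [q c]]] ++ [p [q c]]]]] & [t [f [p [q c]]]]]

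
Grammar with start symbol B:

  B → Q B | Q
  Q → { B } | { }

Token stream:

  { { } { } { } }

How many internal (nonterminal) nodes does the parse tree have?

8

[B [Q { [B [Q { }] [B [Q { }] [B [Q { }]]]] }]]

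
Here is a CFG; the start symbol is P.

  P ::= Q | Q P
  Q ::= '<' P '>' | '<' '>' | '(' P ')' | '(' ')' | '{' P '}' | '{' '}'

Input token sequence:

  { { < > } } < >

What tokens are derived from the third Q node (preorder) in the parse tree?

< >

[P [Q { [P [Q { [P [Q < >]] }]] }] [P [Q < >]]]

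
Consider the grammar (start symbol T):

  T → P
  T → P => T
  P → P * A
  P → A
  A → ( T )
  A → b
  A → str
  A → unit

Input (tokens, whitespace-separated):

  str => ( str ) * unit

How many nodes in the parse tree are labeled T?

3

[T [P [A str]] => [T [P [P [A ( [T [P [A str]]] )]] * [A unit]]]]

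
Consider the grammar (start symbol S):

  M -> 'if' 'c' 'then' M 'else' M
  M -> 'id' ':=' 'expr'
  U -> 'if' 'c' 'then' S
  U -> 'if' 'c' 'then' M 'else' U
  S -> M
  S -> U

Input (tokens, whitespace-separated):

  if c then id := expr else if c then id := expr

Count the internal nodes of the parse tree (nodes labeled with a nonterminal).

[S [U if c then [M id := expr] else [U if c then [S [M id := expr]]]]]

6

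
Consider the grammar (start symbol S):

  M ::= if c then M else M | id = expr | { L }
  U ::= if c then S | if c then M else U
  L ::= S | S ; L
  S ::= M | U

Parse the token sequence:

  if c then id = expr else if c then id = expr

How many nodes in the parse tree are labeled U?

2

[S [U if c then [M id = expr] else [U if c then [S [M id = expr]]]]]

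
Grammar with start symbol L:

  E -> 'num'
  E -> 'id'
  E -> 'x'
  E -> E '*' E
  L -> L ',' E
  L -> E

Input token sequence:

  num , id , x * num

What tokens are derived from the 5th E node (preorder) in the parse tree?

[L [L [L [E num]] , [E id]] , [E [E x] * [E num]]]

num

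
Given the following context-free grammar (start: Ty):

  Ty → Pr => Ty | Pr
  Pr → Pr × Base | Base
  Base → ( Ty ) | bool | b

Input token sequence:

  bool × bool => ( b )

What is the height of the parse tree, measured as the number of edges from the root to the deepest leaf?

7

[Ty [Pr [Pr [Base bool]] × [Base bool]] => [Ty [Pr [Base ( [Ty [Pr [Base b]]] )]]]]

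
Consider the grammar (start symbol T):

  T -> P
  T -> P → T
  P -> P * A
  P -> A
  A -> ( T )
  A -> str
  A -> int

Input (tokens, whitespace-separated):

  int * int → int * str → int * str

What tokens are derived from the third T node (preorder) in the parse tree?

[T [P [P [A int]] * [A int]] → [T [P [P [A int]] * [A str]] → [T [P [P [A int]] * [A str]]]]]

int * str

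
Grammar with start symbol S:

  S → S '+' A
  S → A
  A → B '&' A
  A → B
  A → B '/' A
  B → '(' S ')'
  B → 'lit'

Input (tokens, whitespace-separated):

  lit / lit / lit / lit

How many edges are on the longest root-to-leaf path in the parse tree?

[S [A [B lit] / [A [B lit] / [A [B lit] / [A [B lit]]]]]]

6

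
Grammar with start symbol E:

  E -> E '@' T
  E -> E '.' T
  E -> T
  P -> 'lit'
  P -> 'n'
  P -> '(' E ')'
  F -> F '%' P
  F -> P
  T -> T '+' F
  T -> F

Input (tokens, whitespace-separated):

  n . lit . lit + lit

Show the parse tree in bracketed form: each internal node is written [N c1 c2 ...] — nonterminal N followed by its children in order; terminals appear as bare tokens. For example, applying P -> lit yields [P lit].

E
E . T
E . T . T
T . T . T
F . T . T
P . T . T
n . T . T
n . F . T
n . P . T
n . lit . T
n . lit . T + F
n . lit . F + F
n . lit . P + F
n . lit . lit + F
n . lit . lit + P
n . lit . lit + lit

[E [E [E [T [F [P n]]]] . [T [F [P lit]]]] . [T [T [F [P lit]]] + [F [P lit]]]]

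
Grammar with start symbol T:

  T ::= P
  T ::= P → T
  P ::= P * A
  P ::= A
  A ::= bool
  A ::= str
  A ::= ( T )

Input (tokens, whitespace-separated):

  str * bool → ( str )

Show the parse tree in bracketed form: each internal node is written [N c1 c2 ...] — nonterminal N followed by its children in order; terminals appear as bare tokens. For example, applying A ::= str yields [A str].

[T [P [P [A str]] * [A bool]] → [T [P [A ( [T [P [A str]]] )]]]]

T
P → T
P * A → T
A * A → T
str * A → T
str * bool → T
str * bool → P
str * bool → A
str * bool → ( T )
str * bool → ( P )
str * bool → ( A )
str * bool → ( str )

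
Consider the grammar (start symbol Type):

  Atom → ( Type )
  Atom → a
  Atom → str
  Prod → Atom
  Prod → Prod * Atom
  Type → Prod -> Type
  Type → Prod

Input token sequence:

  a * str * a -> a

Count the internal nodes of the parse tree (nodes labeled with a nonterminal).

10

[Type [Prod [Prod [Prod [Atom a]] * [Atom str]] * [Atom a]] -> [Type [Prod [Atom a]]]]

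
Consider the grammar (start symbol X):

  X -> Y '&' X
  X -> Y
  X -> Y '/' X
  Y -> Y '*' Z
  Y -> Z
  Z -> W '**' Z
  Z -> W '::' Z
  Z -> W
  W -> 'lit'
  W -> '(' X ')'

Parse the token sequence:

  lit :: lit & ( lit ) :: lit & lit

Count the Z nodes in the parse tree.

[X [Y [Z [W lit] :: [Z [W lit]]]] & [X [Y [Z [W ( [X [Y [Z [W lit]]]] )] :: [Z [W lit]]]] & [X [Y [Z [W lit]]]]]]

6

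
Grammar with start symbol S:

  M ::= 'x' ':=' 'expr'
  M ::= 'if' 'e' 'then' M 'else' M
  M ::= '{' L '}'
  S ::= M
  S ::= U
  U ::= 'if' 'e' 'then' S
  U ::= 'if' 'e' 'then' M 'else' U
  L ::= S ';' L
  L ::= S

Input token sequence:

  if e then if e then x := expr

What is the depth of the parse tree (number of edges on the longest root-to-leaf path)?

[S [U if e then [S [U if e then [S [M x := expr]]]]]]

6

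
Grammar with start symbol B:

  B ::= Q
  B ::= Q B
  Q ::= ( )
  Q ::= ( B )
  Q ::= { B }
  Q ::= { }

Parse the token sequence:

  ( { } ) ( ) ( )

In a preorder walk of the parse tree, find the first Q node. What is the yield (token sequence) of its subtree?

( { } )

[B [Q ( [B [Q { }]] )] [B [Q ( )] [B [Q ( )]]]]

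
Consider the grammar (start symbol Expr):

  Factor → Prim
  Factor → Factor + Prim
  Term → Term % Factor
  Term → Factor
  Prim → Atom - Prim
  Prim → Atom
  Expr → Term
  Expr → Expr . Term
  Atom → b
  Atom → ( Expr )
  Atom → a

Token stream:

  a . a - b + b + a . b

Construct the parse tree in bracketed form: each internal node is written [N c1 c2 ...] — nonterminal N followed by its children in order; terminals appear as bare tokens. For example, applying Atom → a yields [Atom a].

Expr
Expr . Term
Expr . Term . Term
Term . Term . Term
Factor . Term . Term
Prim . Term . Term
Atom . Term . Term
a . Term . Term
a . Factor . Term
a . Factor + Prim . Term
a . Factor + Prim + Prim . Term
a . Prim + Prim + Prim . Term
a . Atom - Prim + Prim + Prim . Term
a . a - Prim + Prim + Prim . Term
a . a - Atom + Prim + Prim . Term
a . a - b + Prim + Prim . Term
a . a - b + Atom + Prim . Term
a . a - b + b + Prim . Term
a . a - b + b + Atom . Term
a . a - b + b + a . Term
a . a - b + b + a . Factor
a . a - b + b + a . Prim
a . a - b + b + a . Atom
a . a - b + b + a . b

[Expr [Expr [Expr [Term [Factor [Prim [Atom a]]]]] . [Term [Factor [Factor [Factor [Prim [Atom a] - [Prim [Atom b]]]] + [Prim [Atom b]]] + [Prim [Atom a]]]]] . [Term [Factor [Prim [Atom b]]]]]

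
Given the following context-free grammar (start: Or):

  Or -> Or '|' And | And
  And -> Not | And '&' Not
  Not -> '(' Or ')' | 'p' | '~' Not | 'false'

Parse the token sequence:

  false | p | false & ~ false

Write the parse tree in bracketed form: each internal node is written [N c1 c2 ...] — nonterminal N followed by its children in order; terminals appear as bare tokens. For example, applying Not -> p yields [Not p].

Or
Or | And
Or | And | And
And | And | And
Not | And | And
false | And | And
false | Not | And
false | p | And
false | p | And & Not
false | p | Not & Not
false | p | false & Not
false | p | false & ~ Not
false | p | false & ~ false

[Or [Or [Or [And [Not false]]] | [And [Not p]]] | [And [And [Not false]] & [Not ~ [Not false]]]]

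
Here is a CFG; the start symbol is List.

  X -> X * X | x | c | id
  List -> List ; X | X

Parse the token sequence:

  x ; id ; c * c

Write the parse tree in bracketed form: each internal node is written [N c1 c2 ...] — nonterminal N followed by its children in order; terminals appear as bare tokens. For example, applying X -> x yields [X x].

[List [List [List [X x]] ; [X id]] ; [X [X c] * [X c]]]

List
List ; X
List ; X ; X
X ; X ; X
x ; X ; X
x ; id ; X
x ; id ; X * X
x ; id ; c * X
x ; id ; c * c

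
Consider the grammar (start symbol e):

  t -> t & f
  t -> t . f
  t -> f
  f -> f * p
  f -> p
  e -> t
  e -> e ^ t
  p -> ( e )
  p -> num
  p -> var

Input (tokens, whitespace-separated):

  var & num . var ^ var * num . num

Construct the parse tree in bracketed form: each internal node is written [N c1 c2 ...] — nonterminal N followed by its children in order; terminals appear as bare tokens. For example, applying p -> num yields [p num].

e
e ^ t
t ^ t
t . f ^ t
t & f . f ^ t
f & f . f ^ t
p & f . f ^ t
var & f . f ^ t
var & p . f ^ t
var & num . f ^ t
var & num . p ^ t
var & num . var ^ t
var & num . var ^ t . f
var & num . var ^ f . f
var & num . var ^ f * p . f
var & num . var ^ p * p . f
var & num . var ^ var * p . f
var & num . var ^ var * num . f
var & num . var ^ var * num . p
var & num . var ^ var * num . num

[e [e [t [t [t [f [p var]]] & [f [p num]]] . [f [p var]]]] ^ [t [t [f [f [p var]] * [p num]]] . [f [p num]]]]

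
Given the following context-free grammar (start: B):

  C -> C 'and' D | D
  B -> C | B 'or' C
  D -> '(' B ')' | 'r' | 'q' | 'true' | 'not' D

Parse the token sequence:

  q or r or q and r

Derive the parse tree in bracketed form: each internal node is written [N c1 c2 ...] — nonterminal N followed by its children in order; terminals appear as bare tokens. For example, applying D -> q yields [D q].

B
B or C
B or C or C
C or C or C
D or C or C
q or C or C
q or D or C
q or r or C
q or r or C and D
q or r or D and D
q or r or q and D
q or r or q and r

[B [B [B [C [D q]]] or [C [D r]]] or [C [C [D q]] and [D r]]]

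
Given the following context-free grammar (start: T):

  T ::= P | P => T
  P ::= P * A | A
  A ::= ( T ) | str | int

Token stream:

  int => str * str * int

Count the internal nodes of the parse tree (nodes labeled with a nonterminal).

10

[T [P [A int]] => [T [P [P [P [A str]] * [A str]] * [A int]]]]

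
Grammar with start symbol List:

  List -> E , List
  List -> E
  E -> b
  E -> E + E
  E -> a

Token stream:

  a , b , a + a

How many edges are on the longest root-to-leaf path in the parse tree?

5

[List [E a] , [List [E b] , [List [E [E a] + [E a]]]]]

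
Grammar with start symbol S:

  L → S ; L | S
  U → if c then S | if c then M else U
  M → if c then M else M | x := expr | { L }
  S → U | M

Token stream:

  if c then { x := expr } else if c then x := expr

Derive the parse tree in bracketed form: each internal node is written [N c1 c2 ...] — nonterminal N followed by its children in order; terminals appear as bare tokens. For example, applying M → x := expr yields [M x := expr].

[S [U if c then [M { [L [S [M x := expr]]] }] else [U if c then [S [M x := expr]]]]]

S
U
if c then M else U
if c then { L } else U
if c then { S } else U
if c then { M } else U
if c then { x := expr } else U
if c then { x := expr } else if c then S
if c then { x := expr } else if c then M
if c then { x := expr } else if c then x := expr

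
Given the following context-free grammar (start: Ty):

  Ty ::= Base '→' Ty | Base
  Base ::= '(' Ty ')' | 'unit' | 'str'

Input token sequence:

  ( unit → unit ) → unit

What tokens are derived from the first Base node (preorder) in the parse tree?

[Ty [Base ( [Ty [Base unit] → [Ty [Base unit]]] )] → [Ty [Base unit]]]

( unit → unit )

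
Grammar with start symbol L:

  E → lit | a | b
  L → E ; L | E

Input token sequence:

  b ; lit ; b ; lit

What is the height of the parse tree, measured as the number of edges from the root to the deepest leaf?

5

[L [E b] ; [L [E lit] ; [L [E b] ; [L [E lit]]]]]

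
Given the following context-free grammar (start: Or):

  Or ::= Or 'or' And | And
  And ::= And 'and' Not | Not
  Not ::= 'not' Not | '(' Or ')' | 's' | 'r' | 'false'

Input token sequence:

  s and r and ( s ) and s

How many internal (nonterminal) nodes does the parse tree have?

[Or [And [And [And [And [Not s]] and [Not r]] and [Not ( [Or [And [Not s]]] )]] and [Not s]]]

12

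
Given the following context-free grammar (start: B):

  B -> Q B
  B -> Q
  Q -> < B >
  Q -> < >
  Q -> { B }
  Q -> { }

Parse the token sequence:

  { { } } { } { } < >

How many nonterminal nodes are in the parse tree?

[B [Q { [B [Q { }]] }] [B [Q { }] [B [Q { }] [B [Q < >]]]]]

10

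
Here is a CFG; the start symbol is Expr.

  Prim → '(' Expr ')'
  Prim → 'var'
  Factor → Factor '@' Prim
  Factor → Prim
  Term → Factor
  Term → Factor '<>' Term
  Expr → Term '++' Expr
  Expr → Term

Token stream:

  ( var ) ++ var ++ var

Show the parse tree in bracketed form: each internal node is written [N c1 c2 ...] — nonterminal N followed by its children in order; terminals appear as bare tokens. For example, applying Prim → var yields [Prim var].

Expr
Term ++ Expr
Factor ++ Expr
Prim ++ Expr
( Expr ) ++ Expr
( Term ) ++ Expr
( Factor ) ++ Expr
( Prim ) ++ Expr
( var ) ++ Expr
( var ) ++ Term ++ Expr
( var ) ++ Factor ++ Expr
( var ) ++ Prim ++ Expr
( var ) ++ var ++ Expr
( var ) ++ var ++ Term
( var ) ++ var ++ Factor
( var ) ++ var ++ Prim
( var ) ++ var ++ var

[Expr [Term [Factor [Prim ( [Expr [Term [Factor [Prim var]]]] )]]] ++ [Expr [Term [Factor [Prim var]]] ++ [Expr [Term [Factor [Prim var]]]]]]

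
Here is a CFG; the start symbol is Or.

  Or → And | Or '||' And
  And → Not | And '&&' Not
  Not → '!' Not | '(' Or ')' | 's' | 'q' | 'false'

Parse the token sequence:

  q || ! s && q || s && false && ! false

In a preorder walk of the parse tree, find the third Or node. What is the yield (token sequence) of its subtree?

q

[Or [Or [Or [And [Not q]]] || [And [And [Not ! [Not s]]] && [Not q]]] || [And [And [And [Not s]] && [Not false]] && [Not ! [Not false]]]]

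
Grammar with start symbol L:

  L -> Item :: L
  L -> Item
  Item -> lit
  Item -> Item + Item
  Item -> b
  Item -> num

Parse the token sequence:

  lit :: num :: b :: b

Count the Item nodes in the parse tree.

[L [Item lit] :: [L [Item num] :: [L [Item b] :: [L [Item b]]]]]

4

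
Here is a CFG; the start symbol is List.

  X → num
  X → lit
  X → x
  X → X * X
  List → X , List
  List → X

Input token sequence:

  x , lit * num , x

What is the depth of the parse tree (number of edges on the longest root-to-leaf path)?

4

[List [X x] , [List [X [X lit] * [X num]] , [List [X x]]]]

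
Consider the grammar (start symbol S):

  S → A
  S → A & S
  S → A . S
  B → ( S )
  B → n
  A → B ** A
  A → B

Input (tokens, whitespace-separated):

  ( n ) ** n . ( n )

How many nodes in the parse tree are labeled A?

[S [A [B ( [S [A [B n]]] )] ** [A [B n]]] . [S [A [B ( [S [A [B n]]] )]]]]

5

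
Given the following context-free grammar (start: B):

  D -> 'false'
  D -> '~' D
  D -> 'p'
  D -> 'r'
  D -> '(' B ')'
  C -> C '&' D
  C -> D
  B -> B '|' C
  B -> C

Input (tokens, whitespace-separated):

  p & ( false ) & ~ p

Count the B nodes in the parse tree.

[B [C [C [C [D p]] & [D ( [B [C [D false]]] )]] & [D ~ [D p]]]]

2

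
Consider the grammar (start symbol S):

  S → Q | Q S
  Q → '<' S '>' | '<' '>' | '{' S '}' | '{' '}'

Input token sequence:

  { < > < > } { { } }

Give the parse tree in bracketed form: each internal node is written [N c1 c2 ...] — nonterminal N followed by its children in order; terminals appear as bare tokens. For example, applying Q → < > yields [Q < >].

S
Q S
{ S } S
{ Q S } S
{ < > S } S
{ < > Q } S
{ < > < > } S
{ < > < > } Q
{ < > < > } { S }
{ < > < > } { Q }
{ < > < > } { { } }

[S [Q { [S [Q < >] [S [Q < >]]] }] [S [Q { [S [Q { }]] }]]]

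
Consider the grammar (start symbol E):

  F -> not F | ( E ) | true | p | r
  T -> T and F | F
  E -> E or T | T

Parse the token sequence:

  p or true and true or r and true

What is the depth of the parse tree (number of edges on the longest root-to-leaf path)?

[E [E [E [T [F p]]] or [T [T [F true]] and [F true]]] or [T [T [F r]] and [F true]]]

5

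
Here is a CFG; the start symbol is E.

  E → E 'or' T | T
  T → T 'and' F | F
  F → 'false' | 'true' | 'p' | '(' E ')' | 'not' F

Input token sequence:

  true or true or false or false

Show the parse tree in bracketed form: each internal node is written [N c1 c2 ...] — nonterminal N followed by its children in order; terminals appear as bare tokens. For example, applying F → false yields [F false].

E
E or T
E or T or T
E or T or T or T
T or T or T or T
F or T or T or T
true or T or T or T
true or F or T or T
true or true or T or T
true or true or F or T
true or true or false or T
true or true or false or F
true or true or false or false

[E [E [E [E [T [F true]]] or [T [F true]]] or [T [F false]]] or [T [F false]]]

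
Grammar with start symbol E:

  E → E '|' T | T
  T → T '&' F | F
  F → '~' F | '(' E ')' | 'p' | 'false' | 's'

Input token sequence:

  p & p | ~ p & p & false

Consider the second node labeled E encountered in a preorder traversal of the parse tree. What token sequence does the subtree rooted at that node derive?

p & p

[E [E [T [T [F p]] & [F p]]] | [T [T [T [F ~ [F p]]] & [F p]] & [F false]]]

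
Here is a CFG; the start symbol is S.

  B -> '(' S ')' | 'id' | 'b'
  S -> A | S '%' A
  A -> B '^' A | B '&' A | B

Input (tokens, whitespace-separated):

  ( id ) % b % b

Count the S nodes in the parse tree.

4

[S [S [S [A [B ( [S [A [B id]]] )]]] % [A [B b]]] % [A [B b]]]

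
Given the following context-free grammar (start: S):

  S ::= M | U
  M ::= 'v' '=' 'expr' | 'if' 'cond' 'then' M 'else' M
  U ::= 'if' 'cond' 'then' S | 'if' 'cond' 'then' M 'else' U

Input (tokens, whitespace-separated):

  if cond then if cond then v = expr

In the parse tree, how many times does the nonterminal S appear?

3

[S [U if cond then [S [U if cond then [S [M v = expr]]]]]]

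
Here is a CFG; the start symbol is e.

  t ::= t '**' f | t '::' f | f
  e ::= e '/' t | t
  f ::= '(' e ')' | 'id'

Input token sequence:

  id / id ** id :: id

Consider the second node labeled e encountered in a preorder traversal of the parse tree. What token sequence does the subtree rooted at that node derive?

id

[e [e [t [f id]]] / [t [t [t [f id]] ** [f id]] :: [f id]]]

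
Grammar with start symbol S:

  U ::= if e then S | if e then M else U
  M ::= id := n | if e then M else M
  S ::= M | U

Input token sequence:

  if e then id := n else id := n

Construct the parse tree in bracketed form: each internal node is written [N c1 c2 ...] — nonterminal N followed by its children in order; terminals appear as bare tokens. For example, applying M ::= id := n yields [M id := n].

[S [M if e then [M id := n] else [M id := n]]]

S
M
if e then M else M
if e then id := n else M
if e then id := n else id := n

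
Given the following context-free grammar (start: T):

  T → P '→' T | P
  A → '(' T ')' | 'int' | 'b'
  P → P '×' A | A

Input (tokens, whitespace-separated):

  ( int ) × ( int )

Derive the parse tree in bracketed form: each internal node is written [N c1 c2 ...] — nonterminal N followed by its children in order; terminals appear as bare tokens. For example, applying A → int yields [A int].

[T [P [P [A ( [T [P [A int]]] )]] × [A ( [T [P [A int]]] )]]]

T
P
P × A
A × A
( T ) × A
( P ) × A
( A ) × A
( int ) × A
( int ) × ( T )
( int ) × ( P )
( int ) × ( A )
( int ) × ( int )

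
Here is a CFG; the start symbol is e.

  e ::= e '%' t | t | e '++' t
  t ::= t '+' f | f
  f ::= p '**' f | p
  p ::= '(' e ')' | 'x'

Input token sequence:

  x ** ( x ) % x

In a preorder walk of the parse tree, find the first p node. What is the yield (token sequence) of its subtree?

[e [e [t [f [p x] ** [f [p ( [e [t [f [p x]]]] )]]]]] % [t [f [p x]]]]

x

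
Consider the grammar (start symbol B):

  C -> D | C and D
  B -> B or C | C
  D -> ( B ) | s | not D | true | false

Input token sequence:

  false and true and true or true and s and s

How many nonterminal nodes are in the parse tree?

14

[B [B [C [C [C [D false]] and [D true]] and [D true]]] or [C [C [C [D true]] and [D s]] and [D s]]]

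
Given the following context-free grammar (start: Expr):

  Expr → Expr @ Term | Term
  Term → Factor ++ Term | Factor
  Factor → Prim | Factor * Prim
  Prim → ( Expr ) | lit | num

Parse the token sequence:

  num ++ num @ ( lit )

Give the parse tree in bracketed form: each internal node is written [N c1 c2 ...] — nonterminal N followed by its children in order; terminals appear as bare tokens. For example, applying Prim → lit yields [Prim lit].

Expr
Expr @ Term
Term @ Term
Factor ++ Term @ Term
Prim ++ Term @ Term
num ++ Term @ Term
num ++ Factor @ Term
num ++ Prim @ Term
num ++ num @ Term
num ++ num @ Factor
num ++ num @ Prim
num ++ num @ ( Expr )
num ++ num @ ( Term )
num ++ num @ ( Factor )
num ++ num @ ( Prim )
num ++ num @ ( lit )

[Expr [Expr [Term [Factor [Prim num]] ++ [Term [Factor [Prim num]]]]] @ [Term [Factor [Prim ( [Expr [Term [Factor [Prim lit]]]] )]]]]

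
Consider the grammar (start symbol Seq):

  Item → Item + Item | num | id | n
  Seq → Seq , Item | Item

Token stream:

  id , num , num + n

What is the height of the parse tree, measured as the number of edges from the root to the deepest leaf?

4

[Seq [Seq [Seq [Item id]] , [Item num]] , [Item [Item num] + [Item n]]]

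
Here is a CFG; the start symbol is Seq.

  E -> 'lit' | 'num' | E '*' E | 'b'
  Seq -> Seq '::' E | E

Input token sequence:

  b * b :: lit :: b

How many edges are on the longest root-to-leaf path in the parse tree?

[Seq [Seq [Seq [E [E b] * [E b]]] :: [E lit]] :: [E b]]

5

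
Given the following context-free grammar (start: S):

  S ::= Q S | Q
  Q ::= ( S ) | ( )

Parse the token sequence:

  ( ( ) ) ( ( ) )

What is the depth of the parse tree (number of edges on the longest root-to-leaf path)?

5

[S [Q ( [S [Q ( )]] )] [S [Q ( [S [Q ( )]] )]]]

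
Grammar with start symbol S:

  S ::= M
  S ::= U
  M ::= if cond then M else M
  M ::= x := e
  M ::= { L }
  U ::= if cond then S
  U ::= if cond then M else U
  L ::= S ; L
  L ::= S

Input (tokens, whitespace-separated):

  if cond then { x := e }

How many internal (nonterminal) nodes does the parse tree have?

[S [U if cond then [S [M { [L [S [M x := e]]] }]]]]

7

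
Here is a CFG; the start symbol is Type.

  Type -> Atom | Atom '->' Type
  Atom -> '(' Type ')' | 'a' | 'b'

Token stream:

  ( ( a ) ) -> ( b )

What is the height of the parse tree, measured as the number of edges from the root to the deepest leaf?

6

[Type [Atom ( [Type [Atom ( [Type [Atom a]] )]] )] -> [Type [Atom ( [Type [Atom b]] )]]]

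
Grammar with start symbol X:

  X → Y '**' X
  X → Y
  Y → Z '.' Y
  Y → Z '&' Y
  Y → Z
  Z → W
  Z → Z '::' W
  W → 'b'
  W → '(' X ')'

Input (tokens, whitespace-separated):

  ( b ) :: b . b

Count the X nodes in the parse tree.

[X [Y [Z [Z [W ( [X [Y [Z [W b]]]] )]] :: [W b]] . [Y [Z [W b]]]]]

2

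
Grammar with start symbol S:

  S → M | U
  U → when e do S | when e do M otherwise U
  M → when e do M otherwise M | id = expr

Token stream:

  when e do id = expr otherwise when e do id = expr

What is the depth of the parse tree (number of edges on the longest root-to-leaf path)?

[S [U when e do [M id = expr] otherwise [U when e do [S [M id = expr]]]]]

5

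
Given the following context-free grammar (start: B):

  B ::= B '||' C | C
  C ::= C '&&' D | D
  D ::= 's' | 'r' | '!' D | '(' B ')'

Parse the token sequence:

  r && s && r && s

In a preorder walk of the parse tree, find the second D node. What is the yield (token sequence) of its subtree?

[B [C [C [C [C [D r]] && [D s]] && [D r]] && [D s]]]

s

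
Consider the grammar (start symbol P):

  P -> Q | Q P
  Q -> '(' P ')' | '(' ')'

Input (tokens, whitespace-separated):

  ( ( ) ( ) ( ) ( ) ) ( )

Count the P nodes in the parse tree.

[P [Q ( [P [Q ( )] [P [Q ( )] [P [Q ( )] [P [Q ( )]]]]] )] [P [Q ( )]]]

6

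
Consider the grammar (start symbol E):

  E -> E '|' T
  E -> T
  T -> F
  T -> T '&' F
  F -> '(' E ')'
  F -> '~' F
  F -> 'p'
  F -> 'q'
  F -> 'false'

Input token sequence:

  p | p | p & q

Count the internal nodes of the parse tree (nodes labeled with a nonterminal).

11

[E [E [E [T [F p]]] | [T [F p]]] | [T [T [F p]] & [F q]]]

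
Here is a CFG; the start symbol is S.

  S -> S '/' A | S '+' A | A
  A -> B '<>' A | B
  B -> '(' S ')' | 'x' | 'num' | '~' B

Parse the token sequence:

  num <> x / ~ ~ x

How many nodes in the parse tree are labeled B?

5

[S [S [A [B num] <> [A [B x]]]] / [A [B ~ [B ~ [B x]]]]]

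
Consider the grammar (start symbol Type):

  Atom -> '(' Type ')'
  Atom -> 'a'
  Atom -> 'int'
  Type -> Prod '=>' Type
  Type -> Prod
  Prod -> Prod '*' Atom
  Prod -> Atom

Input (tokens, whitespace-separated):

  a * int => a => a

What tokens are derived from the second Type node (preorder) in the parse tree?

a => a

[Type [Prod [Prod [Atom a]] * [Atom int]] => [Type [Prod [Atom a]] => [Type [Prod [Atom a]]]]]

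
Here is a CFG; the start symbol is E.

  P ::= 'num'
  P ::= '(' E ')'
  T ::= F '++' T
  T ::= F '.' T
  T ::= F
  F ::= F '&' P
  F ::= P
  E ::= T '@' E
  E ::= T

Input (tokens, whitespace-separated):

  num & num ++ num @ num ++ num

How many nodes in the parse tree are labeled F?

5

[E [T [F [F [P num]] & [P num]] ++ [T [F [P num]]]] @ [E [T [F [P num]] ++ [T [F [P num]]]]]]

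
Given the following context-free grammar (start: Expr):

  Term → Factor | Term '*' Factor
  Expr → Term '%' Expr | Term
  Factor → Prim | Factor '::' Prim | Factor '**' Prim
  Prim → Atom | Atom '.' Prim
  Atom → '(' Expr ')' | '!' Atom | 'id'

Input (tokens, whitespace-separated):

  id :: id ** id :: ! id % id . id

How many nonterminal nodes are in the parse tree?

22

[Expr [Term [Factor [Factor [Factor [Factor [Prim [Atom id]]] :: [Prim [Atom id]]] ** [Prim [Atom id]]] :: [Prim [Atom ! [Atom id]]]]] % [Expr [Term [Factor [Prim [Atom id] . [Prim [Atom id]]]]]]]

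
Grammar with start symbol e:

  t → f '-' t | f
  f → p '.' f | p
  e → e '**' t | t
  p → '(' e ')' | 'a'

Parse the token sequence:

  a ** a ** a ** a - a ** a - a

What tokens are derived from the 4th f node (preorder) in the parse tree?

a

[e [e [e [e [e [t [f [p a]]]] ** [t [f [p a]]]] ** [t [f [p a]]]] ** [t [f [p a]] - [t [f [p a]]]]] ** [t [f [p a]] - [t [f [p a]]]]]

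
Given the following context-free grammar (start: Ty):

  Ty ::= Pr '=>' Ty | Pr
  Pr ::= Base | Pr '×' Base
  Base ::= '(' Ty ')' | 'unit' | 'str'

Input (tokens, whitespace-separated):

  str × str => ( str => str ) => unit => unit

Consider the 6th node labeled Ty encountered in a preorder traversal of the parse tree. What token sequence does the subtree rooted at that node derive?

[Ty [Pr [Pr [Base str]] × [Base str]] => [Ty [Pr [Base ( [Ty [Pr [Base str]] => [Ty [Pr [Base str]]]] )]] => [Ty [Pr [Base unit]] => [Ty [Pr [Base unit]]]]]]

unit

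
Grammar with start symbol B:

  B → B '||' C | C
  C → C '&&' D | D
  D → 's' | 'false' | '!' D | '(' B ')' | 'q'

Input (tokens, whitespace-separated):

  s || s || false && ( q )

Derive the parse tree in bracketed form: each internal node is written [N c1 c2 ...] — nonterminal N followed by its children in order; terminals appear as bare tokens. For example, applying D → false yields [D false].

B
B || C
B || C || C
C || C || C
D || C || C
s || C || C
s || D || C
s || s || C
s || s || C && D
s || s || D && D
s || s || false && D
s || s || false && ( B )
s || s || false && ( C )
s || s || false && ( D )
s || s || false && ( q )

[B [B [B [C [D s]]] || [C [D s]]] || [C [C [D false]] && [D ( [B [C [D q]]] )]]]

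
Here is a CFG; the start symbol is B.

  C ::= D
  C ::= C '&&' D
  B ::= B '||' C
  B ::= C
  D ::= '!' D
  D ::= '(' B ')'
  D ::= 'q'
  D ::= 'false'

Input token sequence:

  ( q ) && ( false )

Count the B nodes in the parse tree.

3

[B [C [C [D ( [B [C [D q]]] )]] && [D ( [B [C [D false]]] )]]]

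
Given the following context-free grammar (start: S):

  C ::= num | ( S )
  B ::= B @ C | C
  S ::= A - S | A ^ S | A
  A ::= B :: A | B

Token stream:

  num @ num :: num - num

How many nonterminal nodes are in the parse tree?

[S [A [B [B [C num]] @ [C num]] :: [A [B [C num]]]] - [S [A [B [C num]]]]]

13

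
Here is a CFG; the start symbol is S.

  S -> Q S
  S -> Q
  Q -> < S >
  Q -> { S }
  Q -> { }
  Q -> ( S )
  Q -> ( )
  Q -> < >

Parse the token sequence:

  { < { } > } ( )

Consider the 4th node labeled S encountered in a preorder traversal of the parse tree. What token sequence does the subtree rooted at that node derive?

( )

[S [Q { [S [Q < [S [Q { }]] >]] }] [S [Q ( )]]]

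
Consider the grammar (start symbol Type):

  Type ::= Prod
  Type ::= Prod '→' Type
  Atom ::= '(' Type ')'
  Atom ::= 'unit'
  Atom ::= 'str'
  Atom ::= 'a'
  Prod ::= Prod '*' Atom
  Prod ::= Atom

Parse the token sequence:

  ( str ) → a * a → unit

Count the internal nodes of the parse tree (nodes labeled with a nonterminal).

[Type [Prod [Atom ( [Type [Prod [Atom str]]] )]] → [Type [Prod [Prod [Atom a]] * [Atom a]] → [Type [Prod [Atom unit]]]]]

14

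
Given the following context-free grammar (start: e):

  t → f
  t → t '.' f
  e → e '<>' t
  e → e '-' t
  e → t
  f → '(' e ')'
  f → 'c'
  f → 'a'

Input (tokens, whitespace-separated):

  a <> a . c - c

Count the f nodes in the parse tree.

4

[e [e [e [t [f a]]] <> [t [t [f a]] . [f c]]] - [t [f c]]]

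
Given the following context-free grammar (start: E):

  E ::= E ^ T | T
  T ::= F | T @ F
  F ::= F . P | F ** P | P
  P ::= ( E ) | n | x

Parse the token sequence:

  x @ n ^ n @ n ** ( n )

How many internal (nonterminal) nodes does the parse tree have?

[E [E [T [T [F [P x]]] @ [F [P n]]]] ^ [T [T [F [P n]]] @ [F [F [P n]] ** [P ( [E [T [F [P n]]]] )]]]]

20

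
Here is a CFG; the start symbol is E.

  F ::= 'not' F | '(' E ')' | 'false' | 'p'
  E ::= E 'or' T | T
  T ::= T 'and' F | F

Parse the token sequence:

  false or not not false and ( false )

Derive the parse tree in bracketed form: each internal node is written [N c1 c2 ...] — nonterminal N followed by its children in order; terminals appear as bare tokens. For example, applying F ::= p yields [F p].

E
E or T
T or T
F or T
false or T
false or T and F
false or F and F
false or not F and F
false or not not F and F
false or not not false and F
false or not not false and ( E )
false or not not false and ( T )
false or not not false and ( F )
false or not not false and ( false )

[E [E [T [F false]]] or [T [T [F not [F not [F false]]]] and [F ( [E [T [F false]]] )]]]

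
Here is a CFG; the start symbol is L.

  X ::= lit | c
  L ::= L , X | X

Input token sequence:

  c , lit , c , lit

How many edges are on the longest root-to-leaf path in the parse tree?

[L [L [L [L [X c]] , [X lit]] , [X c]] , [X lit]]

5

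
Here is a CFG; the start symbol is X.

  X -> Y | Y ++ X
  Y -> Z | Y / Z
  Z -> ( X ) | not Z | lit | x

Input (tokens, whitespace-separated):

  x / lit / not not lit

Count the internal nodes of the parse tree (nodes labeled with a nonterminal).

9

[X [Y [Y [Y [Z x]] / [Z lit]] / [Z not [Z not [Z lit]]]]]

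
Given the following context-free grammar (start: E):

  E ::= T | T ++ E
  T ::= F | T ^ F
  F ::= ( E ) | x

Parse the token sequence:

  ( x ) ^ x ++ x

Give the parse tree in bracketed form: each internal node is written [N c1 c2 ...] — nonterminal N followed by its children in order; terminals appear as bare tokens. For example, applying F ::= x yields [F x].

[E [T [T [F ( [E [T [F x]]] )]] ^ [F x]] ++ [E [T [F x]]]]

E
T ++ E
T ^ F ++ E
F ^ F ++ E
( E ) ^ F ++ E
( T ) ^ F ++ E
( F ) ^ F ++ E
( x ) ^ F ++ E
( x ) ^ x ++ E
( x ) ^ x ++ T
( x ) ^ x ++ F
( x ) ^ x ++ x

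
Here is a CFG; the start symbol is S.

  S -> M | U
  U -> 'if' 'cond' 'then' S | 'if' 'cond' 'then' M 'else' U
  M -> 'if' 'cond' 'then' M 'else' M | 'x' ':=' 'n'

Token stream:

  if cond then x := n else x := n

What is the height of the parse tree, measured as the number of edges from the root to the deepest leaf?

3

[S [M if cond then [M x := n] else [M x := n]]]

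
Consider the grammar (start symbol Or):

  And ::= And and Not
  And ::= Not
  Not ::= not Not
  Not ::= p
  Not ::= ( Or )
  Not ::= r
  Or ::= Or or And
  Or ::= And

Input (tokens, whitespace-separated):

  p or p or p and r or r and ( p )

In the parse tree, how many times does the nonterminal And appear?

7

[Or [Or [Or [Or [And [Not p]]] or [And [Not p]]] or [And [And [Not p]] and [Not r]]] or [And [And [Not r]] and [Not ( [Or [And [Not p]]] )]]]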